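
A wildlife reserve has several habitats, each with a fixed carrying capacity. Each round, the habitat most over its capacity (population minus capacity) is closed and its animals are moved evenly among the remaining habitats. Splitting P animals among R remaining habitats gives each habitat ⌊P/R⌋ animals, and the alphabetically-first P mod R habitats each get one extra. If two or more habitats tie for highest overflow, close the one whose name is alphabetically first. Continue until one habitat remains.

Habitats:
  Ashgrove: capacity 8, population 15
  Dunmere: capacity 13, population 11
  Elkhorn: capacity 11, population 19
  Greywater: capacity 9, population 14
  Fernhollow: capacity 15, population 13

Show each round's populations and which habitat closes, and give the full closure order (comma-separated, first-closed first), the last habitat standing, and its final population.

Closure order: Elkhorn, Ashgrove, Greywater, Dunmere
Last habitat: Fernhollow with 72 animals

Round 1: Ashgrove=15 Dunmere=11 Elkhorn=19 Fernhollow=13 Greywater=14 → close Elkhorn (overflow 8)
  19÷4 = 4 each, +1 to first 3
Round 2: Ashgrove=20 Dunmere=16 Fernhollow=18 Greywater=18 → close Ashgrove (overflow 12)
  20÷3 = 6 each, +1 to first 2
Round 3: Dunmere=23 Fernhollow=25 Greywater=24 → close Greywater (overflow 15)
  24÷2 = 12 each, +1 to first 0
Round 4: Dunmere=35 Fernhollow=37 → close Dunmere (overflow 22)
  35÷1 = 35 each, +1 to first 0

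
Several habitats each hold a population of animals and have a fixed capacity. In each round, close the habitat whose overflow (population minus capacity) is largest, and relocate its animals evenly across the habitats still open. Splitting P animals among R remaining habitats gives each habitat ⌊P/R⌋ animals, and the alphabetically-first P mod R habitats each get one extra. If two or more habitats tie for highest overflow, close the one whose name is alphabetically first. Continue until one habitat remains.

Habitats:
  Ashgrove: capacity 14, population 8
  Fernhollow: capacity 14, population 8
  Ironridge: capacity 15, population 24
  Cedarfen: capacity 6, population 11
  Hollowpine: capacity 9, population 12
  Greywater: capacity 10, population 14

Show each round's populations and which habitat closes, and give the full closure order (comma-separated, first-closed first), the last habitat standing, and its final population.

Closure order: Ironridge, Cedarfen, Greywater, Hollowpine, Ashgrove
Last habitat: Fernhollow with 77 animals

Round 1: Ashgrove=8 Cedarfen=11 Fernhollow=8 Greywater=14 Hollowpine=12 Ironridge=24 → close Ironridge (overflow 9)
  24÷5 = 4 each, +1 to first 4
Round 2: Ashgrove=13 Cedarfen=16 Fernhollow=13 Greywater=19 Hollowpine=16 → close Cedarfen (overflow 10)
  16÷4 = 4 each, +1 to first 0
Round 3: Ashgrove=17 Fernhollow=17 Greywater=23 Hollowpine=20 → close Greywater (overflow 13)
  23÷3 = 7 each, +1 to first 2
Round 4: Ashgrove=25 Fernhollow=25 Hollowpine=27 → close Hollowpine (overflow 18)
  27÷2 = 13 each, +1 to first 1
Round 5: Ashgrove=39 Fernhollow=38 → close Ashgrove (overflow 25)
  39÷1 = 39 each, +1 to first 0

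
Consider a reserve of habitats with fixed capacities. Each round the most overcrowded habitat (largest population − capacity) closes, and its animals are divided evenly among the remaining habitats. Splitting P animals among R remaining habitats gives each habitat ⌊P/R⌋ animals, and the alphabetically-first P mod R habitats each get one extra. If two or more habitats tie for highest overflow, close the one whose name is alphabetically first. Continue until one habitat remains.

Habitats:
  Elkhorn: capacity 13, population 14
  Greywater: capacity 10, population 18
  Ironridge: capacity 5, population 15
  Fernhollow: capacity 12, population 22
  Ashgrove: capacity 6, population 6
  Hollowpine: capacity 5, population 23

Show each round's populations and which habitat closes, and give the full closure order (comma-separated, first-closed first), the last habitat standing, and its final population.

Round 1: Ashgrove=6 Elkhorn=14 Fernhollow=22 Greywater=18 Hollowpine=23 Ironridge=15 → close Hollowpine (overflow 18)
  23÷5 = 4 each, +1 to first 3
Round 2: Ashgrove=11 Elkhorn=19 Fernhollow=27 Greywater=22 Ironridge=19 → close Fernhollow (overflow 15)
  27÷4 = 6 each, +1 to first 3
Round 3: Ashgrove=18 Elkhorn=26 Greywater=29 Ironridge=25 → close Ironridge (overflow 20)
  25÷3 = 8 each, +1 to first 1
Round 4: Ashgrove=27 Elkhorn=34 Greywater=37 → close Greywater (overflow 27)
  37÷2 = 18 each, +1 to first 1
Round 5: Ashgrove=46 Elkhorn=52 → close Ashgrove (overflow 40)
  46÷1 = 46 each, +1 to first 0

Closure order: Hollowpine, Fernhollow, Ironridge, Greywater, Ashgrove
Last habitat: Elkhorn with 98 animals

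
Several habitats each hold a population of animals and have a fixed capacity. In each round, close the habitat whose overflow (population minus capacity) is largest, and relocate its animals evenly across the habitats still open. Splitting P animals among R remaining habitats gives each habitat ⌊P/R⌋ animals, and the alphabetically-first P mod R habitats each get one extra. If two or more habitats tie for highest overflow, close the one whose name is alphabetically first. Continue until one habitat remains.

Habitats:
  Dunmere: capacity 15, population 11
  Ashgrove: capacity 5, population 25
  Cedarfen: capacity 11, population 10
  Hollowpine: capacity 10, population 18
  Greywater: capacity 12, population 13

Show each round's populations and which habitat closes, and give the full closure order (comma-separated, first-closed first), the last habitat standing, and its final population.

Closure order: Ashgrove, Hollowpine, Greywater, Cedarfen
Last habitat: Dunmere with 77 animals

Round 1: Ashgrove=25 Cedarfen=10 Dunmere=11 Greywater=13 Hollowpine=18 → close Ashgrove (overflow 20)
  25÷4 = 6 each, +1 to first 1
Round 2: Cedarfen=17 Dunmere=17 Greywater=19 Hollowpine=24 → close Hollowpine (overflow 14)
  24÷3 = 8 each, +1 to first 0
Round 3: Cedarfen=25 Dunmere=25 Greywater=27 → close Greywater (overflow 15)
  27÷2 = 13 each, +1 to first 1
Round 4: Cedarfen=39 Dunmere=38 → close Cedarfen (overflow 28)
  39÷1 = 39 each, +1 to first 0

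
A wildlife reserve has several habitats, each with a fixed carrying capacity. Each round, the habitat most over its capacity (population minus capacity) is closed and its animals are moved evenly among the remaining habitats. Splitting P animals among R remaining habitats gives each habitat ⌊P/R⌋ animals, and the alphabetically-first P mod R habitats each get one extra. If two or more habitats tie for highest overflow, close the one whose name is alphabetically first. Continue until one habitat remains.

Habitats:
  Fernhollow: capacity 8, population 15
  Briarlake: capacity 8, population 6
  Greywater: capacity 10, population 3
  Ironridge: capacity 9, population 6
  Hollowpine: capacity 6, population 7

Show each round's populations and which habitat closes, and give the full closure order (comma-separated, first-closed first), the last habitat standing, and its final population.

Closure order: Fernhollow, Hollowpine, Briarlake, Ironridge
Last habitat: Greywater with 37 animals

Round 1: Briarlake=6 Fernhollow=15 Greywater=3 Hollowpine=7 Ironridge=6 → close Fernhollow (overflow 7)
  15÷4 = 3 each, +1 to first 3
Round 2: Briarlake=10 Greywater=7 Hollowpine=11 Ironridge=9 → close Hollowpine (overflow 5)
  11÷3 = 3 each, +1 to first 2
Round 3: Briarlake=14 Greywater=11 Ironridge=12 → close Briarlake (overflow 6)
  14÷2 = 7 each, +1 to first 0
Round 4: Greywater=18 Ironridge=19 → close Ironridge (overflow 10)
  19÷1 = 19 each, +1 to first 0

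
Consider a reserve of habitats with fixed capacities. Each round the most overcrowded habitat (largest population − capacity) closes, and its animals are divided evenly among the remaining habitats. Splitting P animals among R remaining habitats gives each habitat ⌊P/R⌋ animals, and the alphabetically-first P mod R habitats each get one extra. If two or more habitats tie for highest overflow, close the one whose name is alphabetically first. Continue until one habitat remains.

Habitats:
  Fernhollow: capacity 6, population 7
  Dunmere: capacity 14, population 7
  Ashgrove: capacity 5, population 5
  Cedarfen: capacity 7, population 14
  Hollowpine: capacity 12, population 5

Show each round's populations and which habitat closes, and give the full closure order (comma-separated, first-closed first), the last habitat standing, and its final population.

Closure order: Cedarfen, Ashgrove, Fernhollow, Dunmere
Last habitat: Hollowpine with 38 animals

Round 1: Ashgrove=5 Cedarfen=14 Dunmere=7 Fernhollow=7 Hollowpine=5 → close Cedarfen (overflow 7)
  14÷4 = 3 each, +1 to first 2
Round 2: Ashgrove=9 Dunmere=11 Fernhollow=10 Hollowpine=8 → close Ashgrove (overflow 4)
  9÷3 = 3 each, +1 to first 0
Round 3: Dunmere=14 Fernhollow=13 Hollowpine=11 → close Fernhollow (overflow 7)
  13÷2 = 6 each, +1 to first 1
Round 4: Dunmere=21 Hollowpine=17 → close Dunmere (overflow 7)
  21÷1 = 21 each, +1 to first 0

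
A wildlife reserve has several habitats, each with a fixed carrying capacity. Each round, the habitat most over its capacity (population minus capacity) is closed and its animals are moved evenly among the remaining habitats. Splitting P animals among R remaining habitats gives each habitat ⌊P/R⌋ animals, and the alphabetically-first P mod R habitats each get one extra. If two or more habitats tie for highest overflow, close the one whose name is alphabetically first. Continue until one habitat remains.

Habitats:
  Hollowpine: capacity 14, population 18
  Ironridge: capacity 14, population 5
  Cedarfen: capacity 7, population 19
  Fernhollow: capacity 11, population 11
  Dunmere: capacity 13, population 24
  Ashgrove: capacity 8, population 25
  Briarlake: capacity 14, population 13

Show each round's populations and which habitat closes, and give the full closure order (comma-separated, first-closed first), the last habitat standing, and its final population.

Closure order: Ashgrove, Cedarfen, Dunmere, Hollowpine, Briarlake, Fernhollow
Last habitat: Ironridge with 115 animals

Round 1: Ashgrove=25 Briarlake=13 Cedarfen=19 Dunmere=24 Fernhollow=11 Hollowpine=18 Ironridge=5 → close Ashgrove (overflow 17)
  25÷6 = 4 each, +1 to first 1
Round 2: Briarlake=18 Cedarfen=23 Dunmere=28 Fernhollow=15 Hollowpine=22 Ironridge=9 → close Cedarfen (overflow 16)
  23÷5 = 4 each, +1 to first 3
Round 3: Briarlake=23 Dunmere=33 Fernhollow=20 Hollowpine=26 Ironridge=13 → close Dunmere (overflow 20)
  33÷4 = 8 each, +1 to first 1
Round 4: Briarlake=32 Fernhollow=28 Hollowpine=34 Ironridge=21 → close Hollowpine (overflow 20)
  34÷3 = 11 each, +1 to first 1
Round 5: Briarlake=44 Fernhollow=39 Ironridge=32 → close Briarlake (overflow 30)
  44÷2 = 22 each, +1 to first 0
Round 6: Fernhollow=61 Ironridge=54 → close Fernhollow (overflow 50)
  61÷1 = 61 each, +1 to first 0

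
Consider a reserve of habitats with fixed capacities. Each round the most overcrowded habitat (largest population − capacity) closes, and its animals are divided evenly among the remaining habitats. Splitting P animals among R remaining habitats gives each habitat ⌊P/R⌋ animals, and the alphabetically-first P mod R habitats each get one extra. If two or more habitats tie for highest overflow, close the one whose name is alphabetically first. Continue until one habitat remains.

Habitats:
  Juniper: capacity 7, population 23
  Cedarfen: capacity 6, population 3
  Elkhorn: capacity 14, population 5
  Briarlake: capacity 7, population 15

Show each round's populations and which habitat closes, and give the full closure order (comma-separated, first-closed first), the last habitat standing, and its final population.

Closure order: Juniper, Briarlake, Cedarfen
Last habitat: Elkhorn with 46 animals

Round 1: Briarlake=15 Cedarfen=3 Elkhorn=5 Juniper=23 → close Juniper (overflow 16)
  23÷3 = 7 each, +1 to first 2
Round 2: Briarlake=23 Cedarfen=11 Elkhorn=12 → close Briarlake (overflow 16)
  23÷2 = 11 each, +1 to first 1
Round 3: Cedarfen=23 Elkhorn=23 → close Cedarfen (overflow 17)
  23÷1 = 23 each, +1 to first 0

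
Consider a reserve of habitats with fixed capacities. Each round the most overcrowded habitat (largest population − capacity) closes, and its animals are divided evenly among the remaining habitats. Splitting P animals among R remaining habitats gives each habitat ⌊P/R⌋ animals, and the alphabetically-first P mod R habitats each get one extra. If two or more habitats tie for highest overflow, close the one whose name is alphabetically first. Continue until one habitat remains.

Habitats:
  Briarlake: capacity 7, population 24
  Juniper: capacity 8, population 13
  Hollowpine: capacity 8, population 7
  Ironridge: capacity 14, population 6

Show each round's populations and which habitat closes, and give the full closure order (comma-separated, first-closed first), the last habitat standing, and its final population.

Round 1: Briarlake=24 Hollowpine=7 Ironridge=6 Juniper=13 → close Briarlake (overflow 17)
  24÷3 = 8 each, +1 to first 0
Round 2: Hollowpine=15 Ironridge=14 Juniper=21 → close Juniper (overflow 13)
  21÷2 = 10 each, +1 to first 1
Round 3: Hollowpine=26 Ironridge=24 → close Hollowpine (overflow 18)
  26÷1 = 26 each, +1 to first 0

Closure order: Briarlake, Juniper, Hollowpine
Last habitat: Ironridge with 50 animals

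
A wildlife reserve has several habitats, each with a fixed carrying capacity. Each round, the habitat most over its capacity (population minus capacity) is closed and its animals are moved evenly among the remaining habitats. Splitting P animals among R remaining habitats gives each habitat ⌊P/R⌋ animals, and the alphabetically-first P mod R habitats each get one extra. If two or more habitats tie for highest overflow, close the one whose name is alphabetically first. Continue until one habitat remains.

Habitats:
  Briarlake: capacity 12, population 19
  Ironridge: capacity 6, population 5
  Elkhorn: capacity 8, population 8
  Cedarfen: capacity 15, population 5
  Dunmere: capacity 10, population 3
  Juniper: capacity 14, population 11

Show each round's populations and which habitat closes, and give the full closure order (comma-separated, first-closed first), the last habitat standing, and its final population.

Round 1: Briarlake=19 Cedarfen=5 Dunmere=3 Elkhorn=8 Ironridge=5 Juniper=11 → close Briarlake (overflow 7)
  19÷5 = 3 each, +1 to first 4
Round 2: Cedarfen=9 Dunmere=7 Elkhorn=12 Ironridge=9 Juniper=14 → close Elkhorn (overflow 4)
  12÷4 = 3 each, +1 to first 0
Round 3: Cedarfen=12 Dunmere=10 Ironridge=12 Juniper=17 → close Ironridge (overflow 6)
  12÷3 = 4 each, +1 to first 0
Round 4: Cedarfen=16 Dunmere=14 Juniper=21 → close Juniper (overflow 7)
  21÷2 = 10 each, +1 to first 1
Round 5: Cedarfen=27 Dunmere=24 → close Dunmere (overflow 14)
  24÷1 = 24 each, +1 to first 0

Closure order: Briarlake, Elkhorn, Ironridge, Juniper, Dunmere
Last habitat: Cedarfen with 51 animals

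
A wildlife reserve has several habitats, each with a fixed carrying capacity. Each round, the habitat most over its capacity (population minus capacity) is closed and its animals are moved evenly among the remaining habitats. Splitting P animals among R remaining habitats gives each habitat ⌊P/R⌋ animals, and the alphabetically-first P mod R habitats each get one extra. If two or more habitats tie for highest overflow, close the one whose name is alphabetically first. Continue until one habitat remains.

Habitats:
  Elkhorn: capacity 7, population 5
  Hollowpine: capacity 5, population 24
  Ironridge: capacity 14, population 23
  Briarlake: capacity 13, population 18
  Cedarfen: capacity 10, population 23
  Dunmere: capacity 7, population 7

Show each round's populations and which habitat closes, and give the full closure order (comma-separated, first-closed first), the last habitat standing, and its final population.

Closure order: Hollowpine, Cedarfen, Ironridge, Briarlake, Dunmere
Last habitat: Elkhorn with 100 animals

Round 1: Briarlake=18 Cedarfen=23 Dunmere=7 Elkhorn=5 Hollowpine=24 Ironridge=23 → close Hollowpine (overflow 19)
  24÷5 = 4 each, +1 to first 4
Round 2: Briarlake=23 Cedarfen=28 Dunmere=12 Elkhorn=10 Ironridge=27 → close Cedarfen (overflow 18)
  28÷4 = 7 each, +1 to first 0
Round 3: Briarlake=30 Dunmere=19 Elkhorn=17 Ironridge=34 → close Ironridge (overflow 20)
  34÷3 = 11 each, +1 to first 1
Round 4: Briarlake=42 Dunmere=30 Elkhorn=28 → close Briarlake (overflow 29)
  42÷2 = 21 each, +1 to first 0
Round 5: Dunmere=51 Elkhorn=49 → close Dunmere (overflow 44)
  51÷1 = 51 each, +1 to first 0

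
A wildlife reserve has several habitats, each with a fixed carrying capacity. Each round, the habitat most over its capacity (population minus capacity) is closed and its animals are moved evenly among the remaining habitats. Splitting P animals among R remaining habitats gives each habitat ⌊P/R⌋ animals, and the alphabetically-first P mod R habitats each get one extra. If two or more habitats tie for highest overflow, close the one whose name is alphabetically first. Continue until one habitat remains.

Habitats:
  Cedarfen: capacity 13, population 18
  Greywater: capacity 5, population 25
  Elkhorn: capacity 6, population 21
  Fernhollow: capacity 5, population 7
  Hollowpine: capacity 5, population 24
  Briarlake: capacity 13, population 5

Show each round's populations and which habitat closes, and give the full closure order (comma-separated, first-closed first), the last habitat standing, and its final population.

Closure order: Greywater, Hollowpine, Elkhorn, Cedarfen, Fernhollow
Last habitat: Briarlake with 100 animals

Round 1: Briarlake=5 Cedarfen=18 Elkhorn=21 Fernhollow=7 Greywater=25 Hollowpine=24 → close Greywater (overflow 20)
  25÷5 = 5 each, +1 to first 0
Round 2: Briarlake=10 Cedarfen=23 Elkhorn=26 Fernhollow=12 Hollowpine=29 → close Hollowpine (overflow 24)
  29÷4 = 7 each, +1 to first 1
Round 3: Briarlake=18 Cedarfen=30 Elkhorn=33 Fernhollow=19 → close Elkhorn (overflow 27)
  33÷3 = 11 each, +1 to first 0
Round 4: Briarlake=29 Cedarfen=41 Fernhollow=30 → close Cedarfen (overflow 28)
  41÷2 = 20 each, +1 to first 1
Round 5: Briarlake=50 Fernhollow=50 → close Fernhollow (overflow 45)
  50÷1 = 50 each, +1 to first 0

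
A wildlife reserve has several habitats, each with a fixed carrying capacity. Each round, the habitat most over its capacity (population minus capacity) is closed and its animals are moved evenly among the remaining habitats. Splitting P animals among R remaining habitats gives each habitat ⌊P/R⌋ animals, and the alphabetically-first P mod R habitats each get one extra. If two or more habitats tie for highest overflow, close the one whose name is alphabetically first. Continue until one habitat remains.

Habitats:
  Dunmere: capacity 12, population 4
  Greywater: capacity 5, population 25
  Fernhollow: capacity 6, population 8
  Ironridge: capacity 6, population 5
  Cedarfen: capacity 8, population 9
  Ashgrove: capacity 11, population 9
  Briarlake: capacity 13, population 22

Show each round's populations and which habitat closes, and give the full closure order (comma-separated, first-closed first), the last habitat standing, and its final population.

Closure order: Greywater, Briarlake, Fernhollow, Ashgrove, Cedarfen, Ironridge
Last habitat: Dunmere with 82 animals

Round 1: Ashgrove=9 Briarlake=22 Cedarfen=9 Dunmere=4 Fernhollow=8 Greywater=25 Ironridge=5 → close Greywater (overflow 20)
  25÷6 = 4 each, +1 to first 1
Round 2: Ashgrove=14 Briarlake=26 Cedarfen=13 Dunmere=8 Fernhollow=12 Ironridge=9 → close Briarlake (overflow 13)
  26÷5 = 5 each, +1 to first 1
Round 3: Ashgrove=20 Cedarfen=18 Dunmere=13 Fernhollow=17 Ironridge=14 → close Fernhollow (overflow 11)
  17÷4 = 4 each, +1 to first 1
Round 4: Ashgrove=25 Cedarfen=22 Dunmere=17 Ironridge=18 → close Ashgrove (overflow 14)
  25÷3 = 8 each, +1 to first 1
Round 5: Cedarfen=31 Dunmere=25 Ironridge=26 → close Cedarfen (overflow 23)
  31÷2 = 15 each, +1 to first 1
Round 6: Dunmere=41 Ironridge=41 → close Ironridge (overflow 35)
  41÷1 = 41 each, +1 to first 0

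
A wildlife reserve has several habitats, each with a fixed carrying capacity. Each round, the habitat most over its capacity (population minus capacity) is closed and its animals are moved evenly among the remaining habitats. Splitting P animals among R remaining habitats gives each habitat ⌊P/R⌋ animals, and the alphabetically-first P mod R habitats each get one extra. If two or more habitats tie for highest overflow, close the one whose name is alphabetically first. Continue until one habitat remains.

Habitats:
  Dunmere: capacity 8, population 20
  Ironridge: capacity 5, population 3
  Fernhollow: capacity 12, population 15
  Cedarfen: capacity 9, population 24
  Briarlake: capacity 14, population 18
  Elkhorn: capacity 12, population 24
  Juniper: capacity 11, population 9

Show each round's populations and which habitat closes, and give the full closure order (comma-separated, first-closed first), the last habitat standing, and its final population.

Round 1: Briarlake=18 Cedarfen=24 Dunmere=20 Elkhorn=24 Fernhollow=15 Ironridge=3 Juniper=9 → close Cedarfen (overflow 15)
  24÷6 = 4 each, +1 to first 0
Round 2: Briarlake=22 Dunmere=24 Elkhorn=28 Fernhollow=19 Ironridge=7 Juniper=13 → close Dunmere (overflow 16)
  24÷5 = 4 each, +1 to first 4
Round 3: Briarlake=27 Elkhorn=33 Fernhollow=24 Ironridge=12 Juniper=17 → close Elkhorn (overflow 21)
  33÷4 = 8 each, +1 to first 1
Round 4: Briarlake=36 Fernhollow=32 Ironridge=20 Juniper=25 → close Briarlake (overflow 22)
  36÷3 = 12 each, +1 to first 0
Round 5: Fernhollow=44 Ironridge=32 Juniper=37 → close Fernhollow (overflow 32)
  44÷2 = 22 each, +1 to first 0
Round 6: Ironridge=54 Juniper=59 → close Ironridge (overflow 49)
  54÷1 = 54 each, +1 to first 0

Closure order: Cedarfen, Dunmere, Elkhorn, Briarlake, Fernhollow, Ironridge
Last habitat: Juniper with 113 animals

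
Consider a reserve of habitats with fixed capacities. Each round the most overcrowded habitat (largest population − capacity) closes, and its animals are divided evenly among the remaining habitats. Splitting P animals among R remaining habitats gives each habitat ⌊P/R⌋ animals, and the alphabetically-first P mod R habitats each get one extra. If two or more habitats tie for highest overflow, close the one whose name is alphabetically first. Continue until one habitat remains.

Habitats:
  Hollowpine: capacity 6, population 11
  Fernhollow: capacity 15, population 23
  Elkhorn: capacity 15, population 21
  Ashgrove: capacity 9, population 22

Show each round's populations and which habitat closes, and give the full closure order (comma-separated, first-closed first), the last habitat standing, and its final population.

Round 1: Ashgrove=22 Elkhorn=21 Fernhollow=23 Hollowpine=11 → close Ashgrove (overflow 13)
  22÷3 = 7 each, +1 to first 1
Round 2: Elkhorn=29 Fernhollow=30 Hollowpine=18 → close Fernhollow (overflow 15)
  30÷2 = 15 each, +1 to first 0
Round 3: Elkhorn=44 Hollowpine=33 → close Elkhorn (overflow 29)
  44÷1 = 44 each, +1 to first 0

Closure order: Ashgrove, Fernhollow, Elkhorn
Last habitat: Hollowpine with 77 animals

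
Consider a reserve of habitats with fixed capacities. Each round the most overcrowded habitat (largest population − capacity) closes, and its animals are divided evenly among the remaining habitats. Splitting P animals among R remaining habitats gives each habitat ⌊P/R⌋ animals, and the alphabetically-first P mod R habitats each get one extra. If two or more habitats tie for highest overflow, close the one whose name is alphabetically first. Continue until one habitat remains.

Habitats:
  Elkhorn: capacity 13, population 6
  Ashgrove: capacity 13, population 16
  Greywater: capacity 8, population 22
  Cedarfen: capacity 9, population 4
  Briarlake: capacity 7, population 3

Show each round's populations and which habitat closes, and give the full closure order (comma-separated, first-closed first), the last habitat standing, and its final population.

Closure order: Greywater, Ashgrove, Briarlake, Cedarfen
Last habitat: Elkhorn with 51 animals

Round 1: Ashgrove=16 Briarlake=3 Cedarfen=4 Elkhorn=6 Greywater=22 → close Greywater (overflow 14)
  22÷4 = 5 each, +1 to first 2
Round 2: Ashgrove=22 Briarlake=9 Cedarfen=9 Elkhorn=11 → close Ashgrove (overflow 9)
  22÷3 = 7 each, +1 to first 1
Round 3: Briarlake=17 Cedarfen=16 Elkhorn=18 → close Briarlake (overflow 10)
  17÷2 = 8 each, +1 to first 1
Round 4: Cedarfen=25 Elkhorn=26 → close Cedarfen (overflow 16)
  25÷1 = 25 each, +1 to first 0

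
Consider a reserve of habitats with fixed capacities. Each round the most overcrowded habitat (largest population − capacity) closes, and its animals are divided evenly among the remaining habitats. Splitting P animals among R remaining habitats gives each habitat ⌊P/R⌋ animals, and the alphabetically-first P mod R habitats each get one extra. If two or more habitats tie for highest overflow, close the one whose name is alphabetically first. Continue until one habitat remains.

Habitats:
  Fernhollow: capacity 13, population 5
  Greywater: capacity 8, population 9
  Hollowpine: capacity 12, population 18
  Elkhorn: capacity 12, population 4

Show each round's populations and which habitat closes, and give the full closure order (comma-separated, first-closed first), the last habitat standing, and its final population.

Closure order: Hollowpine, Greywater, Elkhorn
Last habitat: Fernhollow with 36 animals

Round 1: Elkhorn=4 Fernhollow=5 Greywater=9 Hollowpine=18 → close Hollowpine (overflow 6)
  18÷3 = 6 each, +1 to first 0
Round 2: Elkhorn=10 Fernhollow=11 Greywater=15 → close Greywater (overflow 7)
  15÷2 = 7 each, +1 to first 1
Round 3: Elkhorn=18 Fernhollow=18 → close Elkhorn (overflow 6)
  18÷1 = 18 each, +1 to first 0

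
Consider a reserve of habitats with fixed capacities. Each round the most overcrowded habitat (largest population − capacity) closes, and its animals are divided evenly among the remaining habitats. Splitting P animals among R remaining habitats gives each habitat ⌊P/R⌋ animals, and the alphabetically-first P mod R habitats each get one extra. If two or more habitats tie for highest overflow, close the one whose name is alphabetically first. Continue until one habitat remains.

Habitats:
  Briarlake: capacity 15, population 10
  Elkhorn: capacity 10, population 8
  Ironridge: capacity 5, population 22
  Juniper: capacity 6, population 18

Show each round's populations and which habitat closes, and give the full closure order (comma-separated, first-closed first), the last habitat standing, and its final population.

Round 1: Briarlake=10 Elkhorn=8 Ironridge=22 Juniper=18 → close Ironridge (overflow 17)
  22÷3 = 7 each, +1 to first 1
Round 2: Briarlake=18 Elkhorn=15 Juniper=25 → close Juniper (overflow 19)
  25÷2 = 12 each, +1 to first 1
Round 3: Briarlake=31 Elkhorn=27 → close Elkhorn (overflow 17)
  27÷1 = 27 each, +1 to first 0

Closure order: Ironridge, Juniper, Elkhorn
Last habitat: Briarlake with 58 animals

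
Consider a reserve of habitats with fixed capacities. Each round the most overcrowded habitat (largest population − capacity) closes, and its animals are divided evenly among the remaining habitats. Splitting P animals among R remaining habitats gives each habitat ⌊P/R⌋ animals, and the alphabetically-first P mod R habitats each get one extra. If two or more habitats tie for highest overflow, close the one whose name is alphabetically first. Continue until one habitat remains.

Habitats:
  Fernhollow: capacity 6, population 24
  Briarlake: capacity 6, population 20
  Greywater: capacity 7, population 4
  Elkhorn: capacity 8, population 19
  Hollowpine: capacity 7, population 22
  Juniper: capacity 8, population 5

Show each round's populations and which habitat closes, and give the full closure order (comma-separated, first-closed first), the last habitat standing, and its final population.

Round 1: Briarlake=20 Elkhorn=19 Fernhollow=24 Greywater=4 Hollowpine=22 Juniper=5 → close Fernhollow (overflow 18)
  24÷5 = 4 each, +1 to first 4
Round 2: Briarlake=25 Elkhorn=24 Greywater=9 Hollowpine=27 Juniper=9 → close Hollowpine (overflow 20)
  27÷4 = 6 each, +1 to first 3
Round 3: Briarlake=32 Elkhorn=31 Greywater=16 Juniper=15 → close Briarlake (overflow 26)
  32÷3 = 10 each, +1 to first 2
Round 4: Elkhorn=42 Greywater=27 Juniper=25 → close Elkhorn (overflow 34)
  42÷2 = 21 each, +1 to first 0
Round 5: Greywater=48 Juniper=46 → close Greywater (overflow 41)
  48÷1 = 48 each, +1 to first 0

Closure order: Fernhollow, Hollowpine, Briarlake, Elkhorn, Greywater
Last habitat: Juniper with 94 animals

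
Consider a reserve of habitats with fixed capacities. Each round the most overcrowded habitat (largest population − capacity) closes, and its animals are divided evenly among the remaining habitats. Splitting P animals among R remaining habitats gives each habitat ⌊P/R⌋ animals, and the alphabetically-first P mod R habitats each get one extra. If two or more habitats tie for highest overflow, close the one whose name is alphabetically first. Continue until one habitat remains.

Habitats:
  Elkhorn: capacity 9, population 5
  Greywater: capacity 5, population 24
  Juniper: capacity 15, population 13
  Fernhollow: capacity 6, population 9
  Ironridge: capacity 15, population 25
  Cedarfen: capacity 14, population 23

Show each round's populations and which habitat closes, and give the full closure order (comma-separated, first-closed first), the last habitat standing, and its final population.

Round 1: Cedarfen=23 Elkhorn=5 Fernhollow=9 Greywater=24 Ironridge=25 Juniper=13 → close Greywater (overflow 19)
  24÷5 = 4 each, +1 to first 4
Round 2: Cedarfen=28 Elkhorn=10 Fernhollow=14 Ironridge=30 Juniper=17 → close Ironridge (overflow 15)
  30÷4 = 7 each, +1 to first 2
Round 3: Cedarfen=36 Elkhorn=18 Fernhollow=21 Juniper=24 → close Cedarfen (overflow 22)
  36÷3 = 12 each, +1 to first 0
Round 4: Elkhorn=30 Fernhollow=33 Juniper=36 → close Fernhollow (overflow 27)
  33÷2 = 16 each, +1 to first 1
Round 5: Elkhorn=47 Juniper=52 → close Elkhorn (overflow 38)
  47÷1 = 47 each, +1 to first 0

Closure order: Greywater, Ironridge, Cedarfen, Fernhollow, Elkhorn
Last habitat: Juniper with 99 animals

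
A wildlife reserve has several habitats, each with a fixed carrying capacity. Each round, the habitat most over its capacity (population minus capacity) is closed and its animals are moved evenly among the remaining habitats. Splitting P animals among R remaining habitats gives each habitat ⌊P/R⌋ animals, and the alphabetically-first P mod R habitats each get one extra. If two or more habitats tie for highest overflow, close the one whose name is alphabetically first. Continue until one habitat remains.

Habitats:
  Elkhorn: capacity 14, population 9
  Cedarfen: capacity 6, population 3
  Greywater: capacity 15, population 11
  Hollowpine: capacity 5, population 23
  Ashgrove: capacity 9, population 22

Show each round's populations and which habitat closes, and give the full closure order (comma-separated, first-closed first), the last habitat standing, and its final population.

Closure order: Hollowpine, Ashgrove, Cedarfen, Elkhorn
Last habitat: Greywater with 68 animals

Round 1: Ashgrove=22 Cedarfen=3 Elkhorn=9 Greywater=11 Hollowpine=23 → close Hollowpine (overflow 18)
  23÷4 = 5 each, +1 to first 3
Round 2: Ashgrove=28 Cedarfen=9 Elkhorn=15 Greywater=16 → close Ashgrove (overflow 19)
  28÷3 = 9 each, +1 to first 1
Round 3: Cedarfen=19 Elkhorn=24 Greywater=25 → close Cedarfen (overflow 13)
  19÷2 = 9 each, +1 to first 1
Round 4: Elkhorn=34 Greywater=34 → close Elkhorn (overflow 20)
  34÷1 = 34 each, +1 to first 0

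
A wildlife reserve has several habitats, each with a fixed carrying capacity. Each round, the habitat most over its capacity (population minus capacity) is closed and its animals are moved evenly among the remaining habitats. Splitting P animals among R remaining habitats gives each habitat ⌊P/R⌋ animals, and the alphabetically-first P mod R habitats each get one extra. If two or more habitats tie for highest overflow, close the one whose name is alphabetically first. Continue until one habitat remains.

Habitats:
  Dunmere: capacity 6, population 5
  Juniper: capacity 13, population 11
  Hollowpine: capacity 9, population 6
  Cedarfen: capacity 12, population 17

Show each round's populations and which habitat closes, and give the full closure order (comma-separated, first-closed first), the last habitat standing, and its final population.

Closure order: Cedarfen, Dunmere, Hollowpine
Last habitat: Juniper with 39 animals

Round 1: Cedarfen=17 Dunmere=5 Hollowpine=6 Juniper=11 → close Cedarfen (overflow 5)
  17÷3 = 5 each, +1 to first 2
Round 2: Dunmere=11 Hollowpine=12 Juniper=16 → close Dunmere (overflow 5)
  11÷2 = 5 each, +1 to first 1
Round 3: Hollowpine=18 Juniper=21 → close Hollowpine (overflow 9)
  18÷1 = 18 each, +1 to first 0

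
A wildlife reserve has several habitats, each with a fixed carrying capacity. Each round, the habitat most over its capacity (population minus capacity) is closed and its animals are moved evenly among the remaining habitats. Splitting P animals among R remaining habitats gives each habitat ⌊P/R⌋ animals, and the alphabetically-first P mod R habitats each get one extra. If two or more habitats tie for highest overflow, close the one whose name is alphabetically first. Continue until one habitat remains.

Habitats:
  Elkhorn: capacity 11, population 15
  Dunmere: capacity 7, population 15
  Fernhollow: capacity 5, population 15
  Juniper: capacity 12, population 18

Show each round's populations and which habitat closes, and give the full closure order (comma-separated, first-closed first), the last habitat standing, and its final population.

Closure order: Fernhollow, Dunmere, Juniper
Last habitat: Elkhorn with 63 animals

Round 1: Dunmere=15 Elkhorn=15 Fernhollow=15 Juniper=18 → close Fernhollow (overflow 10)
  15÷3 = 5 each, +1 to first 0
Round 2: Dunmere=20 Elkhorn=20 Juniper=23 → close Dunmere (overflow 13)
  20÷2 = 10 each, +1 to first 0
Round 3: Elkhorn=30 Juniper=33 → close Juniper (overflow 21)
  33÷1 = 33 each, +1 to first 0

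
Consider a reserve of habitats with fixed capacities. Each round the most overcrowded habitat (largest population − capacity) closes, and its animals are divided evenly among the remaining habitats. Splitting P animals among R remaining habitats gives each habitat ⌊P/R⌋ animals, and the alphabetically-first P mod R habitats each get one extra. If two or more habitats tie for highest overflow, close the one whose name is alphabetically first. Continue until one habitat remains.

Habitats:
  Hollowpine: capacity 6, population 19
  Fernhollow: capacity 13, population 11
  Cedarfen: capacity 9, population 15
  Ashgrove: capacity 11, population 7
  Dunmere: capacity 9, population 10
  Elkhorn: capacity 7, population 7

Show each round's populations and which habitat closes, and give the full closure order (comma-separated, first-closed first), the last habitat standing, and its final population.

Round 1: Ashgrove=7 Cedarfen=15 Dunmere=10 Elkhorn=7 Fernhollow=11 Hollowpine=19 → close Hollowpine (overflow 13)
  19÷5 = 3 each, +1 to first 4
Round 2: Ashgrove=11 Cedarfen=19 Dunmere=14 Elkhorn=11 Fernhollow=14 → close Cedarfen (overflow 10)
  19÷4 = 4 each, +1 to first 3
Round 3: Ashgrove=16 Dunmere=19 Elkhorn=16 Fernhollow=18 → close Dunmere (overflow 10)
  19÷3 = 6 each, +1 to first 1
Round 4: Ashgrove=23 Elkhorn=22 Fernhollow=24 → close Elkhorn (overflow 15)
  22÷2 = 11 each, +1 to first 0
Round 5: Ashgrove=34 Fernhollow=35 → close Ashgrove (overflow 23)
  34÷1 = 34 each, +1 to first 0

Closure order: Hollowpine, Cedarfen, Dunmere, Elkhorn, Ashgrove
Last habitat: Fernhollow with 69 animals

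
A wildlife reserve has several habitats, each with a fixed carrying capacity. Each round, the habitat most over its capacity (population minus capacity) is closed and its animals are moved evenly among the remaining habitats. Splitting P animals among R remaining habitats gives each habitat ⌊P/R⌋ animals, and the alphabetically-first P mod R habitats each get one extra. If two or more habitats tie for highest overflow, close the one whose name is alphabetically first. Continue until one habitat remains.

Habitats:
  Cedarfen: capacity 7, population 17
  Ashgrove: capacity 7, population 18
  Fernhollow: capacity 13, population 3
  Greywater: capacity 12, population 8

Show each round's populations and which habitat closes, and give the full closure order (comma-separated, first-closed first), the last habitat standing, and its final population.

Closure order: Ashgrove, Cedarfen, Greywater
Last habitat: Fernhollow with 46 animals

Round 1: Ashgrove=18 Cedarfen=17 Fernhollow=3 Greywater=8 → close Ashgrove (overflow 11)
  18÷3 = 6 each, +1 to first 0
Round 2: Cedarfen=23 Fernhollow=9 Greywater=14 → close Cedarfen (overflow 16)
  23÷2 = 11 each, +1 to first 1
Round 3: Fernhollow=21 Greywater=25 → close Greywater (overflow 13)
  25÷1 = 25 each, +1 to first 0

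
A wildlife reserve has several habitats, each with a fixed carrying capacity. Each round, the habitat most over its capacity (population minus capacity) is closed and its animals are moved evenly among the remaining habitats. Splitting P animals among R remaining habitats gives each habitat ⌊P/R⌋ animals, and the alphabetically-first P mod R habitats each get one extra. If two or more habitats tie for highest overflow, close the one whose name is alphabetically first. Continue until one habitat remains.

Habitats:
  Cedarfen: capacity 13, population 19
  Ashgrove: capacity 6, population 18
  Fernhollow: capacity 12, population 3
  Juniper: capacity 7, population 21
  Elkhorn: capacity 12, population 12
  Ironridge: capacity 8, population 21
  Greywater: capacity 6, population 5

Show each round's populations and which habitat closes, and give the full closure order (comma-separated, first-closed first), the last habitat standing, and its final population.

Round 1: Ashgrove=18 Cedarfen=19 Elkhorn=12 Fernhollow=3 Greywater=5 Ironridge=21 Juniper=21 → close Juniper (overflow 14)
  21÷6 = 3 each, +1 to first 3
Round 2: Ashgrove=22 Cedarfen=23 Elkhorn=16 Fernhollow=6 Greywater=8 Ironridge=24 → close Ashgrove (overflow 16)
  22÷5 = 4 each, +1 to first 2
Round 3: Cedarfen=28 Elkhorn=21 Fernhollow=10 Greywater=12 Ironridge=28 → close Ironridge (overflow 20)
  28÷4 = 7 each, +1 to first 0
Round 4: Cedarfen=35 Elkhorn=28 Fernhollow=17 Greywater=19 → close Cedarfen (overflow 22)
  35÷3 = 11 each, +1 to first 2
Round 5: Elkhorn=40 Fernhollow=29 Greywater=30 → close Elkhorn (overflow 28)
  40÷2 = 20 each, +1 to first 0
Round 6: Fernhollow=49 Greywater=50 → close Greywater (overflow 44)
  50÷1 = 50 each, +1 to first 0

Closure order: Juniper, Ashgrove, Ironridge, Cedarfen, Elkhorn, Greywater
Last habitat: Fernhollow with 99 animals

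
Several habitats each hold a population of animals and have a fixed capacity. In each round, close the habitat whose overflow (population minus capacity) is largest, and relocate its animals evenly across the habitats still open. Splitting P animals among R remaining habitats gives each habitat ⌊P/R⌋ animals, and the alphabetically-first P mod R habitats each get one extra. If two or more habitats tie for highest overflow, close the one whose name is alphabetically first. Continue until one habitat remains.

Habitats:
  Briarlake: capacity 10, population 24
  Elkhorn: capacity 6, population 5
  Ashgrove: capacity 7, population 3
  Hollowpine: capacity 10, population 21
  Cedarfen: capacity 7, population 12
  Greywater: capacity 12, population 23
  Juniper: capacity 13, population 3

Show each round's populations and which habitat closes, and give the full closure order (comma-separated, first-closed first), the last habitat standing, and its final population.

Round 1: Ashgrove=3 Briarlake=24 Cedarfen=12 Elkhorn=5 Greywater=23 Hollowpine=21 Juniper=3 → close Briarlake (overflow 14)
  24÷6 = 4 each, +1 to first 0
Round 2: Ashgrove=7 Cedarfen=16 Elkhorn=9 Greywater=27 Hollowpine=25 Juniper=7 → close Greywater (overflow 15)
  27÷5 = 5 each, +1 to first 2
Round 3: Ashgrove=13 Cedarfen=22 Elkhorn=14 Hollowpine=30 Juniper=12 → close Hollowpine (overflow 20)
  30÷4 = 7 each, +1 to first 2
Round 4: Ashgrove=21 Cedarfen=30 Elkhorn=21 Juniper=19 → close Cedarfen (overflow 23)
  30÷3 = 10 each, +1 to first 0
Round 5: Ashgrove=31 Elkhorn=31 Juniper=29 → close Elkhorn (overflow 25)
  31÷2 = 15 each, +1 to first 1
Round 6: Ashgrove=47 Juniper=44 → close Ashgrove (overflow 40)
  47÷1 = 47 each, +1 to first 0

Closure order: Briarlake, Greywater, Hollowpine, Cedarfen, Elkhorn, Ashgrove
Last habitat: Juniper with 91 animals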